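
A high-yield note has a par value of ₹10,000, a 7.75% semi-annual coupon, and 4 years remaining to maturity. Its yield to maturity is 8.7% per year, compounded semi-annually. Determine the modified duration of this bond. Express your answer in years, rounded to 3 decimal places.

Periodic yield y = 0.0435. First find Macaulay duration:
  t   CF        PV=CF/(1+0.0435)^t    t·PV
  1       387.50       371.3464       371.3464
  2       387.50       355.8662       711.7325
  3       387.50       341.0314     1,023.0941
  4       387.50       326.8149     1,307.2597
  5       387.50       313.1911     1,565.9556
  6       387.50       300.1352     1,800.8114
  7       387.50       287.6236     2,013.3653
  8    10,387.50     7,388.7574    59,110.0595
  Σ                  9,684.7664    67,903.6246
P = 9,684.7664; Macaulay duration = 67,903.6246 / 9,684.7664 = 7.01138 half-year periods = 3.50569 years.
Modified duration = D_Mac / (1 + y) = 3.50569 / 1.0435 = 3.35955 years.

3.360 years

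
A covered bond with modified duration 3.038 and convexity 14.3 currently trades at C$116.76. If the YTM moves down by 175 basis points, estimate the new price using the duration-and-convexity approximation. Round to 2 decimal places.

C$123.22

Duration effect: -D_mod·Δy = -3.038 × (-0.0175) = +0.053165
Convexity effect: ½·C·(Δy)² = 0.5 × 14.3 × (-0.0175)² = +0.0021896875
ΔP/P ≈ +0.053165 + 0.0021896875 = +0.0553546875
New price ≈ 116.76 × (1 + 0.0553546875) = 123.2232133125.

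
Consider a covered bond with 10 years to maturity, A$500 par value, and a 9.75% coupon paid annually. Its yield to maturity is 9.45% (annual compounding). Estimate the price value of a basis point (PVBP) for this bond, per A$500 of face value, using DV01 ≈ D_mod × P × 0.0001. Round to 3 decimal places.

A$0.319

Periodic yield y = 0.0945.
  t   CF        PV=CF/(1+0.0945)^t    t·PV
  1        48.75        44.5409        44.5409
  2        48.75        40.6952        81.3904
  3        48.75        37.1815       111.5446
  4        48.75        33.9713       135.8850
  5        48.75        31.0381       155.1907
  6        48.75        28.3583       170.1497
  7        48.75        25.9098       181.3687
  8        48.75        23.6727       189.3819
  9        48.75        21.6288       194.6593
  10      548.75       222.4420     2,224.4204
  Σ                    509.4387     3,488.5317
P = 509.4387; D_Mac = 6.84779 yrs; D_mod = 6.25655 yrs.
DV01 ≈ 6.25655 × 509.4387 × 0.0001 = 0.318733.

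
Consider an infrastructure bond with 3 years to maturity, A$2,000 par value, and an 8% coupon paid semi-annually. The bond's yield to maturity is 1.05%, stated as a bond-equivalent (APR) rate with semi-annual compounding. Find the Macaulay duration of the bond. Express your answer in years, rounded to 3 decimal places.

Periodic yield y = 0.00525. Discount each cash flow and weight by its period:
  t   CF        PV=CF/(1+0.00525)^t    t·PV
  1        80.00        79.5822        79.5822
  2        80.00        79.1666       158.3331
  3        80.00        78.7531       236.2593
  4        80.00        78.3418       313.3673
  5        80.00        77.9327       389.6634
  6     2,080.00     2,015.6673    12,094.0036
  Σ                  2,409.4436    13,271.2090
Price P = Σ PV = 2,409.4436.
Macaulay duration = Σ(t·PV) / P = 13,271.2090 / 2,409.4436 = 5.50800 half-year periods.
In years: 5.50800 / 2 = 2.75400 years.

2.754 years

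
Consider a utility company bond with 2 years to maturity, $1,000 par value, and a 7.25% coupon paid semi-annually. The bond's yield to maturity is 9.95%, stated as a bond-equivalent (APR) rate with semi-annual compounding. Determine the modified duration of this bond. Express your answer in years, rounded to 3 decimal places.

Periodic yield y = 0.04975. First find Macaulay duration:
  t   CF        PV=CF/(1+0.04975)^t    t·PV
  1        36.25        34.5320        34.5320
  2        36.25        32.8955        65.7910
  3        36.25        31.3365        94.0095
  4     1,036.25       853.3379     3,413.3514
  Σ                    952.1019     3,607.6839
P = 952.1019; Macaulay duration = 3,607.6839 / 952.1019 = 3.78918 half-year periods = 1.89459 years.
Modified duration = D_Mac / (1 + y) = 1.89459 / 1.04975 = 1.80480 years.

1.805 years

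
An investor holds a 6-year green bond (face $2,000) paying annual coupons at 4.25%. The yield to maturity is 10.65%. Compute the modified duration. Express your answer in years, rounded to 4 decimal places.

4.7914 years

Periodic yield y = 0.1065. First find Macaulay duration:
  t   CF        PV=CF/(1+0.1065)^t    t·PV
  1        85.00        76.8188        76.8188
  2        85.00        69.4250       138.8501
  3        85.00        62.7429       188.2287
  4        85.00        56.7039       226.8158
  5        85.00        51.2462       256.2311
  6     2,085.00     1,136.0503     6,816.3016
  Σ                  1,452.9872     7,703.2461
P = 1,452.9872; Macaulay duration = 7,703.2461 / 1,452.9872 = 5.30166 years.
Modified duration = D_Mac / (1 + y) = 5.30166 / 1.1065 = 4.79138 years.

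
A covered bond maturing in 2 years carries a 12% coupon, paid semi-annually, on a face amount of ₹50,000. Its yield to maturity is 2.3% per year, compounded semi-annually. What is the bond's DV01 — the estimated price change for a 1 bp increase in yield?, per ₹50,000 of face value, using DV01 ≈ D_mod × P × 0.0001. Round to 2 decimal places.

₹10.88

Periodic yield y = 0.0115.
  t   CF        PV=CF/(1+0.0115)^t    t·PV
  1     3,000.00     2,965.8922     2,965.8922
  2     3,000.00     2,932.1723     5,864.3445
  3     3,000.00     2,898.8356     8,696.5069
  4    53,000.00    50,630.5122   202,522.0489
  Σ                 59,427.4124   220,048.7926
P = 59,427.4124; D_Mac = 3.70282 half-year periods = 1.85141 yrs; D_mod = 1.83036 yrs.
DV01 ≈ 1.83036 × 59,427.4124 × 0.0001 = 10.877350.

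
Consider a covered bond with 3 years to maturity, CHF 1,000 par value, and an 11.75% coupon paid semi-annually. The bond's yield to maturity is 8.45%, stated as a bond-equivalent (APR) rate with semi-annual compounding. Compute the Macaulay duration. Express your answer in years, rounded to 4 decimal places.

2.6311 years

Periodic yield y = 0.04225. Discount each cash flow and weight by its period:
  t   CF        PV=CF/(1+0.04225)^t    t·PV
  1        58.75        56.3684        56.3684
  2        58.75        54.0834       108.1668
  3        58.75        51.8910       155.6730
  4        58.75        49.7875       199.1500
  5        58.75        47.7692       238.8462
  6     1,058.75       825.9657     4,955.7941
  Σ                  1,085.8653     5,713.9985
Price P = Σ PV = 1,085.8653.
Macaulay duration = Σ(t·PV) / P = 5,713.9985 / 1,085.8653 = 5.26216 half-year periods.
In years: 5.26216 / 2 = 2.63108 years.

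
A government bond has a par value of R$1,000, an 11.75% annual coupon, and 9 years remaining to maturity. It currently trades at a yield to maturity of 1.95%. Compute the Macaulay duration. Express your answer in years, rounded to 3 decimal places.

6.797 years

Periodic yield y = 0.0195. Discount each cash flow and weight by its year:
  t   CF        PV=CF/(1+0.0195)^t    t·PV
  1       117.50       115.2526       115.2526
  2       117.50       113.0481       226.0963
  3       117.50       110.8859       332.6576
  4       117.50       108.7649       435.0598
  5       117.50       106.6846       533.4230
  6       117.50       104.6440       627.8642
  7       117.50       102.6425       718.4976
  8       117.50       100.6793       805.4341
  9     1,117.50       939.2095     8,452.8852
  Σ                  1,801.8114    12,247.1703
Price P = Σ PV = 1,801.8114.
Macaulay duration = Σ(t·PV) / P = 12,247.1703 / 1,801.8114 = 6.79714 years.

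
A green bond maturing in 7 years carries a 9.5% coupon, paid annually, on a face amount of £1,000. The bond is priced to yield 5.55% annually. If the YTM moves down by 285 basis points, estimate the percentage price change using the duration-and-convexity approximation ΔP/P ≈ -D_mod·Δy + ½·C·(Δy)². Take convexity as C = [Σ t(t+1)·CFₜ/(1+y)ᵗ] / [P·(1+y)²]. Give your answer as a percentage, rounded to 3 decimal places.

+16.575%

With y = 0.0555:
  t   CF        PV=CF/(1+0.0555)^t    t·PV        t(t+1)·PV
  1        95.00        90.0047        90.0047         180.0095
  2        95.00        85.2721       170.5443         511.6328
  3        95.00        80.7884       242.3651         969.4605
  4        95.00        76.5404       306.1615       1,530.8077
  5        95.00        72.5158       362.5788       2,175.4729
  6        95.00        68.7028       412.2166       2,885.5159
  7     1,095.00       750.2508     5,251.7555      42,014.0437
  Σ                  1,224.0749     6,835.6265      50,266.9430
P = 1,224.0749; D_Mac = 5.58432 yrs; D_mod = 5.29069 yrs; C = 36.86023.
Duration effect: -5.29069 × (-0.0285) = +0.150785
Convexity effect: 0.5 × 36.86023 × (-0.0285)² = +0.0149699
ΔP/P ≈ +0.150785 + 0.0149699 = +0.165754 = +16.5754%.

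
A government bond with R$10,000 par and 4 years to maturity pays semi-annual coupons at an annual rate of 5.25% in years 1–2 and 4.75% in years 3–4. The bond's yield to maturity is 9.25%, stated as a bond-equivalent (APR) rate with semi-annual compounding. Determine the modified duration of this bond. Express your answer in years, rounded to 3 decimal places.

Periodic yield y = 0.04625. First find Macaulay duration:
  t   CF        PV=CF/(1+0.04625)^t    t·PV
  1       262.50       250.8961       250.8961
  2       262.50       239.8051       479.6101
  3       262.50       229.2044       687.6131
  4       262.50       219.0723       876.2891
  5       237.50       189.4464       947.2318
  6       237.50       181.0718     1,086.4307
  7       237.50       173.0674     1,211.4719
  8    10,237.50     7,130.3385    57,042.7079
  Σ                  8,612.9018    62,582.2507
P = 8,612.9018; Macaulay duration = 62,582.2507 / 8,612.9018 = 7.26611 half-year periods = 3.63305 years.
Modified duration = D_Mac / (1 + y) = 3.63305 / 1.04625 = 3.47245 years.

3.472 years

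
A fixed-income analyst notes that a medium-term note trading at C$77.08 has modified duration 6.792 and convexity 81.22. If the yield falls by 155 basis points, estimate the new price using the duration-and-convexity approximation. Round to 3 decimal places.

Duration effect: -D_mod·Δy = -6.792 × (-0.0155) = +0.105276
Convexity effect: ½·C·(Δy)² = 0.5 × 81.22 × (-0.0155)² = +0.0097565525
ΔP/P ≈ +0.105276 + 0.0097565525 = +0.1150325525
New price ≈ 77.08 × (1 + 0.1150325525) = 85.9467091467.

C$85.947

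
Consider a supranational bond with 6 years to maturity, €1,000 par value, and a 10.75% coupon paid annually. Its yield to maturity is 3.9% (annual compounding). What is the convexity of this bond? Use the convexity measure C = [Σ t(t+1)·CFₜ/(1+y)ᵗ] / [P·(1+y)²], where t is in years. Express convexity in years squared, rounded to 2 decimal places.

With y = 0.039:
  t   CF        PV=CF/(1+0.039)^t    t·PV        t(t+1)·PV
  1       107.50       103.4649       103.4649         206.9297
  2       107.50        99.5812       199.1624         597.4872
  3       107.50        95.8433       287.5299       1,150.1198
  4       107.50        92.2457       368.9829       1,844.9146
  5       107.50        88.7832       443.9159       2,663.4956
  6     1,107.50       880.3400     5,282.0402      36,974.2812
  Σ                  1,360.2583     6,685.0962      43,437.2281
P = 1,360.2583.
Convexity = Σ t(t+1)·PV / [P·(1+y)²] = 43,437.2281 / (1,360.2583 × 1.079521) = 29.58078.

29.58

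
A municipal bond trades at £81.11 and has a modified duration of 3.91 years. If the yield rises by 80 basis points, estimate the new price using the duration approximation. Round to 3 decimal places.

Duration approximation: ΔP/P ≈ -D_mod · Δy = -3.91 × (+0.008) = -0.031280.
New price ≈ 81.11 × (1 - 0.031280) = 78.5728792.

£78.573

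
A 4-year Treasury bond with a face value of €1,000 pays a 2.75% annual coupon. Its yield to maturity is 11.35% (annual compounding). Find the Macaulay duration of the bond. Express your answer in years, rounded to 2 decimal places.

3.81 years

Periodic yield y = 0.1135. Discount each cash flow and weight by its year:
  t   CF        PV=CF/(1+0.1135)^t    t·PV
  1        27.50        24.6969        24.6969
  2        27.50        22.1795        44.3591
  3        27.50        19.9187        59.7562
  4     1,027.50       668.3762     2,673.5046
  Σ                    735.1713     2,802.3168
Price P = Σ PV = 735.1713.
Macaulay duration = Σ(t·PV) / P = 2,802.3168 / 735.1713 = 3.81179 years.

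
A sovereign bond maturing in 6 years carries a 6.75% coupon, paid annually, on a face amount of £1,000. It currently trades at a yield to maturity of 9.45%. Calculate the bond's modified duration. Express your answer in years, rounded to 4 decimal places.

4.6256 years

Periodic yield y = 0.0945. First find Macaulay duration:
  t   CF        PV=CF/(1+0.0945)^t    t·PV
  1        67.50        61.6720        61.6720
  2        67.50        56.3472       112.6944
  3        67.50        51.4821       154.4464
  4        67.50        47.0371       188.1485
  5        67.50        42.9759       214.8795
  6     1,067.50       620.9738     3,725.8429
  Σ                    880.4881     4,457.6836
P = 880.4881; Macaulay duration = 4,457.6836 / 880.4881 = 5.06274 years.
Modified duration = D_Mac / (1 + y) = 5.06274 / 1.0945 = 4.62562 years.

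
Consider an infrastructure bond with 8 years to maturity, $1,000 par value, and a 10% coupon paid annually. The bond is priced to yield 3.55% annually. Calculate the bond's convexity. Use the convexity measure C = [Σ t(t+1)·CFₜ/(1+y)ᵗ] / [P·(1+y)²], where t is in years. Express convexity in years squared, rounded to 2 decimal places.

47.72

With y = 0.0355:
  t   CF        PV=CF/(1+0.0355)^t    t·PV        t(t+1)·PV
  1       100.00        96.5717        96.5717         193.1434
  2       100.00        93.2609       186.5219         559.5656
  3       100.00        90.0637       270.1910       1,080.7642
  4       100.00        86.9760       347.9041       1,739.5206
  5       100.00        83.9942       419.9712       2,519.8271
  6       100.00        81.1147       486.6880       3,406.8159
  7       100.00        78.3338       548.3367       4,386.6936
  8     1,100.00       832.1313     6,657.0504      59,913.4538
  Σ                  1,442.4464     9,013.2350      73,799.7843
P = 1,442.4464.
Convexity = Σ t(t+1)·PV / [P·(1+y)²] = 73,799.7843 / (1,442.4464 × 1.072260) = 47.71503.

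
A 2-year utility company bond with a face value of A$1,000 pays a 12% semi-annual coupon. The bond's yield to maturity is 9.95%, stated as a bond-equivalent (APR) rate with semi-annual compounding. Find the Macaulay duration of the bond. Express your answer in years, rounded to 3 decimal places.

1.840 years

Periodic yield y = 0.04975. Discount each cash flow and weight by its period:
  t   CF        PV=CF/(1+0.04975)^t    t·PV
  1        60.00        57.1565        57.1565
  2        60.00        54.4477       108.8954
  3        60.00        51.8673       155.6019
  4     1,060.00       872.8957     3,491.5826
  Σ                  1,036.3671     3,813.2364
Price P = Σ PV = 1,036.3671.
Macaulay duration = Σ(t·PV) / P = 3,813.2364 / 1,036.3671 = 3.67943 half-year periods.
In years: 3.67943 / 2 = 1.83971 years.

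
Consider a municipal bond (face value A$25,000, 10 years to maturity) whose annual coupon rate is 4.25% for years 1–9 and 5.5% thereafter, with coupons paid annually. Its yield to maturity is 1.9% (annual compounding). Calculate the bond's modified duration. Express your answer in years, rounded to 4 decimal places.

Periodic yield y = 0.019. First find Macaulay duration:
  t   CF        PV=CF/(1+0.019)^t    t·PV
  1     1,062.50     1,042.6889     1,042.6889
  2     1,062.50     1,023.2472     2,046.4944
  3     1,062.50     1,004.1680     3,012.5041
  4     1,062.50       985.4446     3,941.7783
  5     1,062.50       967.0702     4,835.3512
  6     1,062.50       949.0385     5,694.2310
  7     1,062.50       931.3430     6,519.4009
  8     1,062.50       913.9774     7,311.8194
  9     1,062.50       896.9356     8,072.4208
  10   26,375.00    21,849.9591   218,499.5909
  Σ                 30,563.8726   260,976.2800
P = 30,563.8726; Macaulay duration = 260,976.2800 / 30,563.8726 = 8.53872 years.
Modified duration = D_Mac / (1 + y) = 8.53872 / 1.019 = 8.37951 years.

8.3795 years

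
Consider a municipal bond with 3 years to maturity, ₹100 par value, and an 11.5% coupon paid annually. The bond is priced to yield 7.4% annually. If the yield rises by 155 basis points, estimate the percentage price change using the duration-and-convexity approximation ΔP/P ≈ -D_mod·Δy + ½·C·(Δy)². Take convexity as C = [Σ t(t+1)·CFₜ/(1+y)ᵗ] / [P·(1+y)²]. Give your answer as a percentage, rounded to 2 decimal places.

With y = 0.074:
  t   CF        PV=CF/(1+0.074)^t    t·PV        t(t+1)·PV
  1        11.50        10.7076        10.7076          21.4153
  2        11.50         9.9699        19.9397          59.8192
  3       111.50        90.0040       270.0121       1,080.0485
  Σ                    110.6815       300.6595       1,161.2830
P = 110.6815; D_Mac = 2.71644 yrs; D_mod = 2.52927 yrs; C = 9.09608.
Duration effect: -2.52927 × (+0.0155) = -0.039204
Convexity effect: 0.5 × 9.09608 × (0.0155)² = +0.0010927
ΔP/P ≈ -0.039204 + 0.0010927 = -0.038111 = -3.8111%.

-3.81%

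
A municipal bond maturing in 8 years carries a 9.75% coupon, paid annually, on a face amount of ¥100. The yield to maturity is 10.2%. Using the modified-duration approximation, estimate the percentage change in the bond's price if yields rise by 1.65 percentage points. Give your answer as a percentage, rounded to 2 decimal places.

-8.81%

Periodic yield y = 0.102. Modified duration first:
  t   CF        PV=CF/(1+0.102)^t    t·PV
  1         9.75         8.8475         8.8475
  2         9.75         8.0286        16.0573
  3         9.75         7.2855        21.8565
  4         9.75         6.6112        26.4447
  5         9.75         5.9992        29.9962
  6         9.75         5.4440        32.6638
  7         9.75         4.9401        34.5805
  8       109.75        50.4605       403.6842
  Σ                     97.6167       574.1307
P = 97.6167; D_Mac = 5.88148 yrs; D_mod = 5.88148/(1+0.102) = 5.33710 yrs.
ΔP/P ≈ -D_mod · Δy = -5.33710 × (+0.0165) = -0.088062 = -8.8062%.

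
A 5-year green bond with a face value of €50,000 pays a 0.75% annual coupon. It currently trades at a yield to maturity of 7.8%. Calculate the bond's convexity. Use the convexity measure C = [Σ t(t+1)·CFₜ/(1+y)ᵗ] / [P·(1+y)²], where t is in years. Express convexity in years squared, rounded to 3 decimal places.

25.200

With y = 0.078:
  t   CF        PV=CF/(1+0.078)^t    t·PV        t(t+1)·PV
  1       375.00       347.8664       347.8664         695.7328
  2       375.00       322.6961       645.3922       1,936.1767
  3       375.00       299.3471       898.0412       3,592.1646
  4       375.00       277.6874     1,110.7497       5,553.7486
  5    50,375.00    34,603.5977   173,017.9887   1,038,107.9325
  Σ                 35,851.1948   176,020.0383   1,049,885.7553
P = 35,851.1948.
Convexity = Σ t(t+1)·PV / [P·(1+y)²] = 1,049,885.7553 / (35,851.1948 × 1.162084) = 25.20002.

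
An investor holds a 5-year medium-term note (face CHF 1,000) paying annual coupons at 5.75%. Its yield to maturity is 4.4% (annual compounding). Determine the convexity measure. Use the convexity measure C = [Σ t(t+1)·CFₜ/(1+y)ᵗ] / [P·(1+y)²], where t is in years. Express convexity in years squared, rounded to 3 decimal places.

23.886

With y = 0.044:
  t   CF        PV=CF/(1+0.044)^t    t·PV        t(t+1)·PV
  1        57.50        55.0766        55.0766         110.1533
  2        57.50        52.7554       105.5108         316.5323
  3        57.50        50.5320       151.5960         606.3838
  4        57.50        48.4023       193.6091         968.0457
  5     1,057.50       852.6639     4,263.3196      25,579.9174
  Σ                  1,059.4302     4,769.1121      27,581.0325
P = 1,059.4302.
Convexity = Σ t(t+1)·PV / [P·(1+y)²] = 27,581.0325 / (1,059.4302 × 1.089936) = 23.88566.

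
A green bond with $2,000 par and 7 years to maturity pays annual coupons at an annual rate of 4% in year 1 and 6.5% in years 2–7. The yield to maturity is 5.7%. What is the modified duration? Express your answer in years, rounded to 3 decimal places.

Periodic yield y = 0.057. First find Macaulay duration:
  t   CF        PV=CF/(1+0.057)^t    t·PV
  1        80.00        75.6859        75.6859
  2       130.00       116.3572       232.7145
  3       130.00       110.0825       330.2476
  4       130.00       104.1462       416.5848
  5       130.00        98.5300       492.6499
  6       130.00        93.2166       559.2998
  7     2,130.00     1,444.9562    10,114.6936
  Σ                  2,042.9747    12,221.8761
P = 2,042.9747; Macaulay duration = 12,221.8761 / 2,042.9747 = 5.98239 years.
Modified duration = D_Mac / (1 + y) = 5.98239 / 1.057 = 5.65978 years.

5.660 years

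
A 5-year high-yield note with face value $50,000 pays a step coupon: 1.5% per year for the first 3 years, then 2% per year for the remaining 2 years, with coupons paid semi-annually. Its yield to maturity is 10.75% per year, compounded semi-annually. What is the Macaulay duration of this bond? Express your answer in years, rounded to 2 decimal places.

4.78 years

Periodic yield y = 0.05375. Discount each cash flow and weight by its period:
  t   CF        PV=CF/(1+0.05375)^t    t·PV
  1       375.00       355.8719       355.8719
  2       375.00       337.7195       675.4389
  3       375.00       320.4930       961.4789
  4       375.00       304.1452     1,216.5807
  5       375.00       288.6312     1,443.1562
  6       375.00       273.9086     1,643.4519
  7       500.00       346.5827     2,426.0790
  8       500.00       328.9041     2,631.2329
  9       500.00       312.1273     2,809.1454
  10   50,500.00    29,916.8251   299,168.2505
  Σ                 32,785.2085   313,330.6863
Price P = Σ PV = 32,785.2085.
Macaulay duration = Σ(t·PV) / P = 313,330.6863 / 32,785.2085 = 9.55707 half-year periods.
In years: 9.55707 / 2 = 4.77854 years.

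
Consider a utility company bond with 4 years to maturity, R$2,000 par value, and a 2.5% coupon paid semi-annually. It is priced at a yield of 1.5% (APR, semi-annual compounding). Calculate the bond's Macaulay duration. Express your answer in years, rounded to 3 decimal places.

3.835 years

Periodic yield y = 0.0075. Discount each cash flow and weight by its period:
  t   CF        PV=CF/(1+0.0075)^t    t·PV
  1        25.00        24.8139        24.8139
  2        25.00        24.6292        49.2584
  3        25.00        24.4458        73.3375
  4        25.00        24.2639        97.0554
  5        25.00        24.0832       120.4162
  6        25.00        23.9040       143.4237
  7        25.00        23.7260       166.0820
  8     2,025.00     1,907.5002    15,260.0015
  Σ                  2,077.3661    15,934.3885
Price P = Σ PV = 2,077.3661.
Macaulay duration = Σ(t·PV) / P = 15,934.3885 / 2,077.3661 = 7.67048 half-year periods.
In years: 7.67048 / 2 = 3.83524 years.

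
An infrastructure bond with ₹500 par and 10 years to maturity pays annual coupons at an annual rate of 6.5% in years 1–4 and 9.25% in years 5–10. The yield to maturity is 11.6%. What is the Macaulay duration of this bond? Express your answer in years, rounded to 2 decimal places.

Periodic yield y = 0.116. Discount each cash flow and weight by its year:
  t   CF        PV=CF/(1+0.116)^t    t·PV
  1        32.50        29.1219        29.1219
  2        32.50        26.0949        52.1897
  3        32.50        23.3825        70.1475
  4        32.50        20.9521        83.8082
  5        46.25        26.7172       133.5859
  6        46.25        23.9401       143.6408
  7        46.25        21.4517       150.1621
  8        46.25        19.2220       153.7759
  9        46.25        17.2240       155.0160
  10      546.25       182.2844     1,822.8440
  Σ                    390.3907     2,794.2920
Price P = Σ PV = 390.3907.
Macaulay duration = Σ(t·PV) / P = 2,794.2920 / 390.3907 = 7.15768 years.

7.16 years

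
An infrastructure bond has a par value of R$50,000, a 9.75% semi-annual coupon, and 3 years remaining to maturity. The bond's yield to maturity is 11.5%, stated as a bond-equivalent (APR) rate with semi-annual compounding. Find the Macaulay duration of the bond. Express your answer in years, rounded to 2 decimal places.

2.66 years

Periodic yield y = 0.0575. Discount each cash flow and weight by its period:
  t   CF        PV=CF/(1+0.0575)^t    t·PV
  1     2,437.50     2,304.9645     2,304.9645
  2     2,437.50     2,179.6355     4,359.2710
  3     2,437.50     2,061.1210     6,183.3631
  4     2,437.50     1,949.0506     7,796.2025
  5     2,437.50     1,843.0739     9,215.3694
  6    52,437.50    37,493.8227   224,962.9365
  Σ                 47,831.6683   254,822.1070
Price P = Σ PV = 47,831.6683.
Macaulay duration = Σ(t·PV) / P = 254,822.1070 / 47,831.6683 = 5.32748 half-year periods.
In years: 5.32748 / 2 = 2.66374 years.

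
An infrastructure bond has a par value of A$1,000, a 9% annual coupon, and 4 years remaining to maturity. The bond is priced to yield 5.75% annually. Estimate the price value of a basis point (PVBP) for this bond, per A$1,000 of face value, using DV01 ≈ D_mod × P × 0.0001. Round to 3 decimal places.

Periodic yield y = 0.0575.
  t   CF        PV=CF/(1+0.0575)^t    t·PV
  1        90.00        85.1064        85.1064
  2        90.00        80.4788       160.9577
  3        90.00        76.1029       228.3088
  4     1,090.00       871.5755     3,486.3018
  Σ                  1,113.2636     3,960.6747
P = 1,113.2636; D_Mac = 3.55772 yrs; D_mod = 3.36427 yrs.
DV01 ≈ 3.36427 × 1,113.2636 × 0.0001 = 0.374532.

A$0.375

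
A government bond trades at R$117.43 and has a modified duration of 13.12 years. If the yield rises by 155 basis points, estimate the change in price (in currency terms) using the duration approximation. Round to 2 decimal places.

Duration approximation: ΔP/P ≈ -D_mod · Δy = -13.12 × (+0.0155) = -0.203360.
ΔP ≈ 117.43 × (-0.203360) = -23.8805648.

-R$23.88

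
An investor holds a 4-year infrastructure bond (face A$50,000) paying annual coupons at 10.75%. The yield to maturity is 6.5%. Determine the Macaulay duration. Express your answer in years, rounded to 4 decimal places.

Periodic yield y = 0.065. Discount each cash flow and weight by its year:
  t   CF        PV=CF/(1+0.065)^t    t·PV
  1     5,375.00     5,046.9484     5,046.9484
  2     5,375.00     4,738.9186     9,477.8373
  3     5,375.00     4,449.6889    13,349.0666
  4    55,375.00    43,044.2662   172,177.0646
  Σ                 57,279.8220   200,050.9169
Price P = Σ PV = 57,279.8220.
Macaulay duration = Σ(t·PV) / P = 200,050.9169 / 57,279.8220 = 3.49252 years.

3.4925 years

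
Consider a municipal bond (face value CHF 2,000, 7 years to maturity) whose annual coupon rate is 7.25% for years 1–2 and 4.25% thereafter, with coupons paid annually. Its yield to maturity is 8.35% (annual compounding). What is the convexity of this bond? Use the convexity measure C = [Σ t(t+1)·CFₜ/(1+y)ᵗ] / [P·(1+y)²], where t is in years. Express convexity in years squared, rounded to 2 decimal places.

37.20

With y = 0.0835:
  t   CF        PV=CF/(1+0.0835)^t    t·PV        t(t+1)·PV
  1       145.00       133.8256       133.8256         267.6511
  2       145.00       123.5123       247.0246         741.0737
  3        85.00        66.8240       200.4719         801.8875
  4        85.00        61.6742       246.6967       1,233.4833
  5        85.00        56.9212       284.6062       1,707.6372
  6        85.00        52.5346       315.2076       2,206.4532
  7     2,085.00     1,189.3335     8,325.3345      66,602.6757
  Σ                  1,684.6253     9,753.1669      73,560.8617
P = 1,684.6253.
Convexity = Σ t(t+1)·PV / [P·(1+y)²] = 73,560.8617 / (1,684.6253 × 1.173972) = 37.19509.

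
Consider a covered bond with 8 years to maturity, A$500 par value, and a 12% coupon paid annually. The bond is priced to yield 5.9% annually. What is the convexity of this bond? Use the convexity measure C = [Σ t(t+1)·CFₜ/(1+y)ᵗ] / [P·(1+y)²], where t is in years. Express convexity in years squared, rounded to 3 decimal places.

With y = 0.059:
  t   CF        PV=CF/(1+0.059)^t    t·PV        t(t+1)·PV
  1        60.00        56.6572        56.6572         113.3144
  2        60.00        53.5007       107.0014         321.0041
  3        60.00        50.5200       151.5600         606.2400
  4        60.00        47.7054       190.8215         954.1077
  5        60.00        45.0476       225.2379       1,351.4274
  6        60.00        42.5378       255.2271       1,786.5895
  7        60.00        40.1679       281.1756       2,249.4045
  8       560.00       354.0139     2,832.1114      25,489.0027
  Σ                    690.1506     4,099.7921      32,871.0903
P = 690.1506.
Convexity = Σ t(t+1)·PV / [P·(1+y)²] = 32,871.0903 / (690.1506 × 1.121481) = 42.46962.

42.470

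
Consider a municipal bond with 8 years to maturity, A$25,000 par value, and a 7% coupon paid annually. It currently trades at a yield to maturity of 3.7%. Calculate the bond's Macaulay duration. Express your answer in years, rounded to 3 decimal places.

Periodic yield y = 0.037. Discount each cash flow and weight by its year:
  t   CF        PV=CF/(1+0.037)^t    t·PV
  1     1,750.00     1,687.5603     1,687.5603
  2     1,750.00     1,627.3484     3,254.6968
  3     1,750.00     1,569.2848     4,707.8545
  4     1,750.00     1,513.2930     6,053.1720
  5     1,750.00     1,459.2989     7,296.4947
  6     1,750.00     1,407.2314     8,443.3883
  7     1,750.00     1,357.0216     9,499.1511
  8    26,750.00    20,002.9355   160,023.4843
  Σ                 30,623.9739   200,965.8018
Price P = Σ PV = 30,623.9739.
Macaulay duration = Σ(t·PV) / P = 200,965.8018 / 30,623.9739 = 6.56237 years.

6.562 years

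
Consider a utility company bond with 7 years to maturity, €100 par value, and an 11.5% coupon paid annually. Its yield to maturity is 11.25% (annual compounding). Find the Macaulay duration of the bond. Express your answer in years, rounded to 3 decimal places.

5.182 years

Periodic yield y = 0.1125. Discount each cash flow and weight by its year:
  t   CF        PV=CF/(1+0.1125)^t    t·PV
  1        11.50        10.3371        10.3371
  2        11.50         9.2918        18.5835
  3        11.50         8.3521        25.0564
  4        11.50         7.5075        30.0302
  5        11.50         6.7484        33.7418
  6        11.50         6.0659        36.3956
  7       111.50        52.8658       370.0605
  Σ                    101.1686       524.2051
Price P = Σ PV = 101.1686.
Macaulay duration = Σ(t·PV) / P = 524.2051 / 101.1686 = 5.18150 years.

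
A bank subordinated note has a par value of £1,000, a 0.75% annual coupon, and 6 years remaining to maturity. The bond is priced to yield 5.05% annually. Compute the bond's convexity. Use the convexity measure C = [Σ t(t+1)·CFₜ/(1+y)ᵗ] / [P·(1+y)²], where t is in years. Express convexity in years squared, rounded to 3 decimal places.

With y = 0.0505:
  t   CF        PV=CF/(1+0.0505)^t    t·PV        t(t+1)·PV
  1         7.50         7.1395         7.1395          14.2789
  2         7.50         6.7962        13.5925          40.7775
  3         7.50         6.4695        19.4086          77.6344
  4         7.50         6.1585        24.6341         123.1706
  5         7.50         5.8625        29.3124         175.8742
  6     1,007.50       749.6676     4,498.0053      31,486.0372
  Σ                    782.0938     4,592.0924      31,917.7729
P = 782.0938.
Convexity = Σ t(t+1)·PV / [P·(1+y)²] = 31,917.7729 / (782.0938 × 1.103550) = 36.98125.

36.981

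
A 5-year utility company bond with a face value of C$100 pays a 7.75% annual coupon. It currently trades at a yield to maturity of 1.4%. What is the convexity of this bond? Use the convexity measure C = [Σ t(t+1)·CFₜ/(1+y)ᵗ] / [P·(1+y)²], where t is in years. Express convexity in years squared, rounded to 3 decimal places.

24.689

With y = 0.014:
  t   CF        PV=CF/(1+0.014)^t    t·PV        t(t+1)·PV
  1         7.75         7.6430         7.6430          15.2860
  2         7.75         7.5375        15.0749          45.2248
  3         7.75         7.4334        22.3002          89.2009
  4         7.75         7.3308        29.3231         146.6155
  5       107.75       100.5142       502.5711       3,015.4266
  Σ                    130.4589       576.9124       3,311.7538
P = 130.4589.
Convexity = Σ t(t+1)·PV / [P·(1+y)²] = 3,311.7538 / (130.4589 × 1.028196) = 24.68929.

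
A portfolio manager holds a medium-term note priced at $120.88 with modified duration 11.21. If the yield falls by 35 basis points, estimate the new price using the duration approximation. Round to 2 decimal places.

Duration approximation: ΔP/P ≈ -D_mod · Δy = -11.21 × (-0.0035) = +0.039235.
New price ≈ 120.88 × (1 + 0.039235) = 125.6227268.

$125.62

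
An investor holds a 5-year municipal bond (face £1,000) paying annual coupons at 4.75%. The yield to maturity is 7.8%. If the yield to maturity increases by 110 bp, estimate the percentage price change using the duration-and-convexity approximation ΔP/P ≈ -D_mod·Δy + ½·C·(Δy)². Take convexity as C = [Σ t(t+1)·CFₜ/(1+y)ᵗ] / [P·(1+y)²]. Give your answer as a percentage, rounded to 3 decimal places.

-4.489%

With y = 0.078:
  t   CF        PV=CF/(1+0.078)^t    t·PV        t(t+1)·PV
  1        47.50        44.0631        44.0631          88.1262
  2        47.50        40.8748        81.7497         245.2491
  3        47.50        37.9173       113.7519         455.0075
  4        47.50        35.1737       140.6950         703.4748
  5     1,047.50       719.5488     3,597.7438      21,586.4627
  Σ                    877.5777     3,978.0034      23,078.3203
P = 877.5777; D_Mac = 4.53294 yrs; D_mod = 4.20495 yrs; C = 22.62982.
Duration effect: -4.20495 × (+0.011) = -0.046254
Convexity effect: 0.5 × 22.62982 × (0.011)² = +0.0013691
ΔP/P ≈ -0.046254 + 0.0013691 = -0.044885 = -4.4885%.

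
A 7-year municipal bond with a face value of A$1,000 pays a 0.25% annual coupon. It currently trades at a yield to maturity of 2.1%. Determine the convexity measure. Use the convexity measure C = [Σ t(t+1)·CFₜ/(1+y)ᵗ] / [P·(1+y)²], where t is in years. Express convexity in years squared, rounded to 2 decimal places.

53.15

With y = 0.021:
  t   CF        PV=CF/(1+0.021)^t    t·PV        t(t+1)·PV
  1         2.50         2.4486         2.4486           4.8972
  2         2.50         2.3982         4.7964          14.3893
  3         2.50         2.3489         7.0467          28.1867
  4         2.50         2.3006         9.2023          46.0116
  5         2.50         2.2533        11.2663          67.5978
  6         2.50         2.2069        13.2415          92.6904
  7     1,002.50       866.7706     6,067.3944      48,539.1552
  Σ                    880.7271     6,115.3962      48,792.9282
P = 880.7271.
Convexity = Σ t(t+1)·PV / [P·(1+y)²] = 48,792.9282 / (880.7271 × 1.042441) = 53.14520.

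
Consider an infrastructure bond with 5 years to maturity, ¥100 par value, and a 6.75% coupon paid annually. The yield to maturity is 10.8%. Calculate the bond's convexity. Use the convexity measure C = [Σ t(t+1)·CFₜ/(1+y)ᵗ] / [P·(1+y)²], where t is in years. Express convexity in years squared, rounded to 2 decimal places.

With y = 0.108:
  t   CF        PV=CF/(1+0.108)^t    t·PV        t(t+1)·PV
  1         6.75         6.0921         6.0921          12.1841
  2         6.75         5.4982        10.9965          32.9895
  3         6.75         4.9623        14.8870          59.5478
  4         6.75         4.4786        17.9145          89.5725
  5       106.75        63.9248       319.6238       1,917.7427
  Σ                     84.9560       369.5138       2,112.0366
P = 84.9560.
Convexity = Σ t(t+1)·PV / [P·(1+y)²] = 2,112.0366 / (84.9560 × 1.227664) = 20.25013.

20.25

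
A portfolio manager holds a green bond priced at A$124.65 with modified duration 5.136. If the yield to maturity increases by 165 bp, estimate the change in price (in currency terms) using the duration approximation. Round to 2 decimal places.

-A$10.56

Duration approximation: ΔP/P ≈ -D_mod · Δy = -5.136 × (+0.0165) = -0.084744.
ΔP ≈ 124.65 × (-0.084744) = -10.5633396.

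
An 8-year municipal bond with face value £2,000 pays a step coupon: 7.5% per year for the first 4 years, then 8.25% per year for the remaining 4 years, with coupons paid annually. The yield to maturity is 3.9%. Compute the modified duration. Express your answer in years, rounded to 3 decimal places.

6.247 years

Periodic yield y = 0.039. First find Macaulay duration:
  t   CF        PV=CF/(1+0.039)^t    t·PV
  1       150.00       144.3696       144.3696
  2       150.00       138.9505       277.9010
  3       150.00       133.7349       401.2046
  4       150.00       128.7150       514.8599
  5       165.00       136.2719       681.3593
  6       165.00       131.1568       786.9405
  7       165.00       126.2336       883.6355
  8     2,165.00     1,594.1659    12,753.3274
  Σ                  2,533.5981    16,443.5978
P = 2,533.5981; Macaulay duration = 16,443.5978 / 2,533.5981 = 6.49022 years.
Modified duration = D_Mac / (1 + y) = 6.49022 / 1.039 = 6.24660 years.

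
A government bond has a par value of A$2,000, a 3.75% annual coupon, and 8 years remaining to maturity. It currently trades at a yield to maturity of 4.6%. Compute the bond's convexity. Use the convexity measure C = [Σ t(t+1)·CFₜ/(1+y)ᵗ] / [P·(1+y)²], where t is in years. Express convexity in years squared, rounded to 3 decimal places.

With y = 0.046:
  t   CF        PV=CF/(1+0.046)^t    t·PV        t(t+1)·PV
  1        75.00        71.7017        71.7017         143.4034
  2        75.00        68.5485       137.0970         411.2909
  3        75.00        65.5339       196.6018         786.4072
  4        75.00        62.6519       250.6078       1,253.0388
  5        75.00        59.8967       299.4835       1,796.9008
  6        75.00        57.2626       343.5757       2,405.0297
  7        75.00        54.7444       383.2106       3,065.6848
  8     2,075.00     1,447.9869    11,583.8950     104,255.0549
  Σ                  1,888.3266    13,266.1730     114,116.8105
P = 1,888.3266.
Convexity = Σ t(t+1)·PV / [P·(1+y)²] = 114,116.8105 / (1,888.3266 × 1.094116) = 55.23434.

55.234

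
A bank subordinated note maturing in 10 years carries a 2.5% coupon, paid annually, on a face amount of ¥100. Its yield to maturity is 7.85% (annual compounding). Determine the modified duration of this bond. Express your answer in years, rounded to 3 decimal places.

8.017 years

Periodic yield y = 0.0785. First find Macaulay duration:
  t   CF        PV=CF/(1+0.0785)^t    t·PV
  1         2.50         2.3180         2.3180
  2         2.50         2.1493         4.2986
  3         2.50         1.9929         5.9786
  4         2.50         1.8478         7.3913
  5         2.50         1.7133         8.5666
  6         2.50         1.5886         9.5317
  7         2.50         1.4730        10.3109
  8         2.50         1.3658        10.9262
  9         2.50         1.2664        11.3973
  10      102.50        48.1418       481.4181
  Σ                     63.8569       552.1373
P = 63.8569; Macaulay duration = 552.1373 / 63.8569 = 8.64648 years.
Modified duration = D_Mac / (1 + y) = 8.64648 / 1.0785 = 8.01713 years.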